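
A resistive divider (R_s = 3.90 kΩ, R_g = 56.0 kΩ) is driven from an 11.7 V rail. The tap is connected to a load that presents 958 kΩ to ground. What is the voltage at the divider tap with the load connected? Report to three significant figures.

V_out ≈ 10.9 V

The load sits in parallel with R_g: R_g‖R_L = (56.0 × 958) / (56.0 + 958) = 52.91 kΩ.
V_out = 11.7 × 52.91 / (3.90 + 52.91) = 11.7 × 52.91/56.81 = 10.9 V.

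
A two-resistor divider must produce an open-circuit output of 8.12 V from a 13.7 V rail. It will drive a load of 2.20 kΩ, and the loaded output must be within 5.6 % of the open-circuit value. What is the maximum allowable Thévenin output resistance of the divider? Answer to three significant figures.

R_th ≤ 131 Ω

Loading drop = R_th/(R_th + R_L) ≤ 0.0560, so R_th ≤ R_L · ε/(1−ε) = 2.20 kΩ × 0.0560/0.9440 = 131 Ω.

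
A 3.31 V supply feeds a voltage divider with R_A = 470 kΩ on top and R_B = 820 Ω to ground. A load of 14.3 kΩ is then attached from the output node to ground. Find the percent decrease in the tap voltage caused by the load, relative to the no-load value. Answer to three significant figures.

5.41 %

The divider's output (Thévenin) resistance is R_A‖R_B = 818.6 Ω.
Fractional drop under load = R_th/(R_th + R_L) = 818.6 / (818.6 + 14300) = 0.05414.
So the output falls by 5.41 %.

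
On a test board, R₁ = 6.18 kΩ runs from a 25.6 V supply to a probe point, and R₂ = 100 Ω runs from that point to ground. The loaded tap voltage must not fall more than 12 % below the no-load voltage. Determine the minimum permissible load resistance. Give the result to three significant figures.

R_L(min) ≈ 722 Ω

Output resistance R_th = R₁‖R₂ = (6180 × 100)/6280 = 98.41 Ω.
The fractional drop is R_th/(R_th + R_L); requiring this ≤ 0.120 gives R_L ≥ R_th(1/0.120 − 1) = 98.41 × 7.333 = 722 Ω.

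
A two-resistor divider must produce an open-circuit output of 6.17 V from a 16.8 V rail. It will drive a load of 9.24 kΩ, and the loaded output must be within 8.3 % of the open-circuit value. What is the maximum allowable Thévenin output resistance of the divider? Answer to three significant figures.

R_th ≤ 836 Ω

Loading drop = R_th/(R_th + R_L) ≤ 0.0830, so R_th ≤ R_L · ε/(1−ε) = 9.24 kΩ × 0.0830/0.9170 = 836 Ω.
(Any R1, R2 with R2/(R1+R2) = 0.367 and R1‖R2 ≤ 836 Ω will meet the spec.)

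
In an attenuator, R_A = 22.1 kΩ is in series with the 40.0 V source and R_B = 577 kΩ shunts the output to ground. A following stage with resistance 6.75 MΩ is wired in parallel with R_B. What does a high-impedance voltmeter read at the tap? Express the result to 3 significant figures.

V_out ≈ 38.4 V

The load sits in parallel with R_B: R_B‖R_L = (577 × 6750) / (577 + 6750) = 531.6 kΩ.
V_out = 40.0 × 531.6 / (22.1 + 531.6) = 40.0 × 531.6/553.7 = 38.4 V.
(Unloaded it would have been 38.5 V.)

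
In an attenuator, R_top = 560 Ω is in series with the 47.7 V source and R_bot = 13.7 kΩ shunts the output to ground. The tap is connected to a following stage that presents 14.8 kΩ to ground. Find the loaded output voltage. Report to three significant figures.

V_out ≈ 44.2 V

The load sits in parallel with R_bot: R_bot‖R_L = (13700 × 14800) / (13700 + 14800) = 7114 Ω.
V_out = 47.7 × 7114 / (560 + 7114) = 47.7 × 7114/7674 = 44.2 V.
(Unloaded it would have been 45.8 V.)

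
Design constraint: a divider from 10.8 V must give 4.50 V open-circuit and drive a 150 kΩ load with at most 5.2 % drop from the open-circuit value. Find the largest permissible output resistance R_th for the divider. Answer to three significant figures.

Loading drop = R_th/(R_th + R_L) ≤ 0.0520, so R_th ≤ R_L · ε/(1−ε) = 150 kΩ × 0.0520/0.9480 = 8.23 kΩ.
(Any R1, R2 with R2/(R1+R2) = 0.417 and R1‖R2 ≤ 8.23 kΩ will meet the spec.)

R_th ≤ 8.23 kΩ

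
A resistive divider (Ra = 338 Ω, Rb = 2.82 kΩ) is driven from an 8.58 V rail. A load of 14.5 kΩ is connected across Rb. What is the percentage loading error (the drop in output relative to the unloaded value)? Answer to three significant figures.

2.04 %

The divider's output (Thévenin) resistance is Ra‖Rb = 301.8 Ω.
Fractional drop under load = R_th/(R_th + R_L) = 301.8 / (301.8 + 14500) = 0.02039.
So the output falls by 2.04 %.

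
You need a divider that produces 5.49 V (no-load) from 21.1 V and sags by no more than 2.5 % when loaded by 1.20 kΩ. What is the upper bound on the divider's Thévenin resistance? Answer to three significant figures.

Loading drop = R_th/(R_th + R_L) ≤ 0.0250, so R_th ≤ R_L · ε/(1−ε) = 1.20 kΩ × 0.0250/0.9750 = 30.8 Ω.

R_th ≤ 30.8 Ω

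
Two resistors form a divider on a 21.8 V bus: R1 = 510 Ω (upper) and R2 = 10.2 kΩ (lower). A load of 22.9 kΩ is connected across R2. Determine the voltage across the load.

The load sits in parallel with R2: R2‖R_L = (10200 × 22900) / (10200 + 22900) = 7057 Ω.
V_out = 21.8 × 7057 / (510 + 7057) = 21.8 × 7057/7567 = 20.3 V.
(Unloaded it would have been 20.8 V.)

V_out ≈ 20.3 V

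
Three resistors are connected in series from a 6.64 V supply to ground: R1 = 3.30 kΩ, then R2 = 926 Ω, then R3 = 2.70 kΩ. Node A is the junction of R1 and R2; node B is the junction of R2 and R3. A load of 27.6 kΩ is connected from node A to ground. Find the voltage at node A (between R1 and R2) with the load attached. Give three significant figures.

V ≈ 3.27 V

Below node A the series string R2+R3 = 3626 Ω sits in parallel with the 27600 Ω load: 3205 Ω.
V_A = 6.64 × 3205/(3300 + 3205) = 3.27 V.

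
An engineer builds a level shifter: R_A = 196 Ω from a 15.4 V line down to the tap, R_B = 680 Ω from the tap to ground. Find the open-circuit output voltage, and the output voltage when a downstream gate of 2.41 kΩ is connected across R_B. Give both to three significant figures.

Open-circuit: V = 15.4 × 680/(196 + 680) = 12.0 V.
With the load, R_B becomes R_B‖R_L = 530.4 Ω, so V = 15.4 × 530.4/726.4 = 11.2 V.

Unloaded: 12.0 V; loaded: 11.2 V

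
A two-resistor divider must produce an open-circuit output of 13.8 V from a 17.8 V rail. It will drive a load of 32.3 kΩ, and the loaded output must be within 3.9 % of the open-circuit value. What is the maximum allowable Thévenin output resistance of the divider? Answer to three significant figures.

R_th ≤ 1.31 kΩ

Loading drop = R_th/(R_th + R_L) ≤ 0.0390, so R_th ≤ R_L · ε/(1−ε) = 32.3 kΩ × 0.0390/0.9610 = 1.31 kΩ.
(Any R1, R2 with R2/(R1+R2) = 0.775 and R1‖R2 ≤ 1.31 kΩ will meet the spec.)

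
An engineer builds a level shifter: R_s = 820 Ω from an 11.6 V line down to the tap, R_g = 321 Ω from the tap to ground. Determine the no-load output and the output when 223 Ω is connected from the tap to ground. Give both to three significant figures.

Unloaded: 3.26 V; loaded: 1.60 V

Open-circuit: V = 11.6 × 321/(820 + 321) = 3.26 V.
With the load, R_g becomes R_g‖R_L = 131.6 Ω, so V = 11.6 × 131.6/951.6 = 1.60 V.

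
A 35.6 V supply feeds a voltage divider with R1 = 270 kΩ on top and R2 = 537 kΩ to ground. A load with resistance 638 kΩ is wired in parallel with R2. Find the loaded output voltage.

The load sits in parallel with R2: R2‖R_L = (537 × 638) / (537 + 638) = 291.6 kΩ.
V_out = 35.6 × 291.6 / (270 + 291.6) = 35.6 × 291.6/561.6 = 18.5 V.

V_out ≈ 18.5 V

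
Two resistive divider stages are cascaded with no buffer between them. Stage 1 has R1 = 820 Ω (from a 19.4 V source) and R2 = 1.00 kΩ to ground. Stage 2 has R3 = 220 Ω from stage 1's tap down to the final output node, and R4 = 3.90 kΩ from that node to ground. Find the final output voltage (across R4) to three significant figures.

Stage 2 presents R3+R4 = 4120 Ω as a load on stage 1's tap.
Stage 1's lower leg becomes R2‖(R3+R4) = 804.7 Ω, so V_mid = 19.4 × 804.7/1625 = 9.609 V.
Stage 2 is itself unloaded: V_out = V_mid × R4/(R3+R4) = 9.609 × 3900/4120 = 9.10 V.

V_out ≈ 9.10 V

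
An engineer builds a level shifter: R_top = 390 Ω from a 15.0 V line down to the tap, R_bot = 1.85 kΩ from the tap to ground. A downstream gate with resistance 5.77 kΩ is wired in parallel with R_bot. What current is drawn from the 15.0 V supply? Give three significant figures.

I ≈ 8.38 mA

R_bot‖R_L = 1401 Ω, so the source sees R_top + R_bot‖R_L = 1791 Ω.
I = 15.0 V / 1791 Ω = 8.38 mA.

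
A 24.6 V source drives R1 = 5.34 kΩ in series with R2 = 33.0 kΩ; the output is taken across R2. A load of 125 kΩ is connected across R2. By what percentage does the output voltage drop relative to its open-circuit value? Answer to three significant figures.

The divider's output (Thévenin) resistance is R1‖R2 = 4.596 kΩ.
Fractional drop under load = R_th/(R_th + R_L) = 4.596 / (4.596 + 125) = 0.03547.
So the output falls by 3.55 %.

3.55 %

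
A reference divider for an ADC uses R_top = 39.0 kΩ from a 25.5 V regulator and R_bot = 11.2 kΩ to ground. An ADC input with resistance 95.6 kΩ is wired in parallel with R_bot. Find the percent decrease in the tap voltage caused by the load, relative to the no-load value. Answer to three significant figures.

The divider's output (Thévenin) resistance is R_top‖R_bot = 8.701 kΩ.
Fractional drop under load = R_th/(R_th + R_L) = 8.701 / (8.701 + 95.6) = 0.08342.
So the output falls by 8.34 %.

8.34 %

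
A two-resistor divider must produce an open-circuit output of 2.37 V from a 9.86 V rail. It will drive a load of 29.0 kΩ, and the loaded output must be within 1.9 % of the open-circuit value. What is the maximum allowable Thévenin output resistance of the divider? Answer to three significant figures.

R_th ≤ 562 Ω

Loading drop = R_th/(R_th + R_L) ≤ 0.0190, so R_th ≤ R_L · ε/(1−ε) = 29.0 kΩ × 0.0190/0.9810 = 562 Ω.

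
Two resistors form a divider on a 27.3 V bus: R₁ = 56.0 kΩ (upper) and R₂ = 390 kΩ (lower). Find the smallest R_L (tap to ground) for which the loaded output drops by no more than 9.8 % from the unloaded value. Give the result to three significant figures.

R_L(min) ≈ 451 kΩ

Output resistance R_th = R₁‖R₂ = (56.0 × 390)/446.0 = 48.97 kΩ.
The fractional drop is R_th/(R_th + R_L); requiring this ≤ 0.0980 gives R_L ≥ R_th(1/0.0980 − 1) = 48.97 × 9.204 = 451 kΩ.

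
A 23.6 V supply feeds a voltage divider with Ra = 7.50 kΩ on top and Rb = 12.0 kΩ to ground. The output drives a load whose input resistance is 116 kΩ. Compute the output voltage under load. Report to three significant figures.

The load sits in parallel with Rb: Rb‖R_L = (12.0 × 116) / (12.0 + 116) = 10.88 kΩ.
V_out = 23.6 × 10.88 / (7.50 + 10.88) = 23.6 × 10.88/18.38 = 14.0 V.

V_out ≈ 14.0 V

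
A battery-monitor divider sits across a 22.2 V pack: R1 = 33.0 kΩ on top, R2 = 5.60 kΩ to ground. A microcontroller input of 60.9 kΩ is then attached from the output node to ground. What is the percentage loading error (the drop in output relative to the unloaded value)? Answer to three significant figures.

7.29 %

The divider's output (Thévenin) resistance is R1‖R2 = 4.788 kΩ.
Fractional drop under load = R_th/(R_th + R_L) = 4.788 / (4.788 + 60.9) = 0.07288.
So the output falls by 7.29 %.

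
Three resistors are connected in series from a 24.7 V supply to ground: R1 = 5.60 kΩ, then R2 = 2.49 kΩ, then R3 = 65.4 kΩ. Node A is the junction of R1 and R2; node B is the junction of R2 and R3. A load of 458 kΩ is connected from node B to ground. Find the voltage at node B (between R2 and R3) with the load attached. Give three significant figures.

At node B, R3 is in parallel with the load: R3‖R_L = 57.23 kΩ.
Below node A the resistance is R2 + (R3‖R_L) = 59.72 kΩ, so V_A = 24.7 × 59.72/65.32 = 22.58 V.
Then V_B = V_A × (R3‖R_L)/(R2 + R3‖R_L) = 22.58 × 57.23/59.72 = 21.6 V.

V ≈ 21.6 V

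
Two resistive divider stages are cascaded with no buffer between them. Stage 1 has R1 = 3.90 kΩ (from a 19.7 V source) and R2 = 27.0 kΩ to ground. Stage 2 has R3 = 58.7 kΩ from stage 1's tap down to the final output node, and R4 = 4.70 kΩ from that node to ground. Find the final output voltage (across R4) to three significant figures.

V_out ≈ 1.21 V

Stage 2 presents R3+R4 = 63.40 kΩ as a load on stage 1's tap.
Stage 1's lower leg becomes R2‖(R3+R4) = 18.94 kΩ, so V_mid = 19.7 × 18.94/22.84 = 16.34 V.
Stage 2 is itself unloaded: V_out = V_mid × R4/(R3+R4) = 16.34 × 4.70/63.40 = 1.21 V.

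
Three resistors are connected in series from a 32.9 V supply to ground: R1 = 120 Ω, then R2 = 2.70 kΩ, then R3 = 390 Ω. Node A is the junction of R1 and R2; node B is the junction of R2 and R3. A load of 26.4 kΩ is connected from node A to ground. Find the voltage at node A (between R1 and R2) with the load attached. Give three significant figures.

Below node A the series string R2+R3 = 3090 Ω sits in parallel with the 26400 Ω load: 2766 Ω.
V_A = 32.9 × 2766/(120 + 2766) = 31.5 V.

V ≈ 31.5 V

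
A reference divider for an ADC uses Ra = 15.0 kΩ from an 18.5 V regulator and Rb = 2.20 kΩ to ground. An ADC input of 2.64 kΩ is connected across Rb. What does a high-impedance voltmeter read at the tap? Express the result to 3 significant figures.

The load sits in parallel with Rb: Rb‖R_L = (2.20 × 2.64) / (2.20 + 2.64) = 1.200 kΩ.
V_out = 18.5 × 1.200 / (15.0 + 1.200) = 18.5 × 1.200/16.20 = 1.37 V.

V_out ≈ 1.37 V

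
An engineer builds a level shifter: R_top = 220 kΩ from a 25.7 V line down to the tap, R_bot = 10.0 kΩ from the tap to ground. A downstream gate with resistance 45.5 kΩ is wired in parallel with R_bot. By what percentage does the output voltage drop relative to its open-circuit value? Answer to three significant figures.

Unloaded V = 25.7 × 10.0/230.0 = 1.117 V.
Loaded: R_bot‖R_L = 8.198 kΩ, giving V = 25.7 × 8.198/228.2 = 0.9233 V.
Drop = (1.117 − 0.9233) / 1.117 = 17.4 %.

17.4 %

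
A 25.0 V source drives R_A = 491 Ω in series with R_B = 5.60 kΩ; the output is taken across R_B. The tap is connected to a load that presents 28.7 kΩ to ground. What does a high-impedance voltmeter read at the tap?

The load sits in parallel with R_B: R_B‖R_L = (5600 × 28700) / (5600 + 28700) = 4686 Ω.
V_out = 25.0 × 4686 / (491 + 4686) = 25.0 × 4686/5177 = 22.6 V.
(Unloaded it would have been 23.0 V.)

V_out ≈ 22.6 V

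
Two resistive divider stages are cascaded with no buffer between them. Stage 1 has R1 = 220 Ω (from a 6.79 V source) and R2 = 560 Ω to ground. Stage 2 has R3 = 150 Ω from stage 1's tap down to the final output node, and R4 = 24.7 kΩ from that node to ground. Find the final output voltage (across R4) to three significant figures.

Stage 2 presents R3+R4 = 24850 Ω as a load on stage 1's tap.
Stage 1's lower leg becomes R2‖(R3+R4) = 547.7 Ω, so V_mid = 6.79 × 547.7/767.7 = 4.844 V.
Stage 2 is itself unloaded: V_out = V_mid × R4/(R3+R4) = 4.844 × 24700/24850 = 4.81 V.

V_out ≈ 4.81 V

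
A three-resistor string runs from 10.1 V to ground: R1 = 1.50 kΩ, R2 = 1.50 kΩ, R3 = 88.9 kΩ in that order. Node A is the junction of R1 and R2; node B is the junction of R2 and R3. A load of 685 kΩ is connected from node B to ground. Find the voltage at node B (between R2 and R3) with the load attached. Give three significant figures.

At node B, R3 is in parallel with the load: R3‖R_L = 78.69 kΩ.
Below node A the resistance is R2 + (R3‖R_L) = 80.19 kΩ, so V_A = 10.1 × 80.19/81.69 = 9.915 V.
Then V_B = V_A × (R3‖R_L)/(R2 + R3‖R_L) = 9.915 × 78.69/80.19 = 9.73 V.

V ≈ 9.73 V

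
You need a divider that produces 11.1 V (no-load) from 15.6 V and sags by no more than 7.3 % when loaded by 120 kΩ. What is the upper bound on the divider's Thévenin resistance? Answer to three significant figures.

R_th ≤ 9.45 kΩ

Loading drop = R_th/(R_th + R_L) ≤ 0.0730, so R_th ≤ R_L · ε/(1−ε) = 120 kΩ × 0.0730/0.9270 = 9.45 kΩ.
(Any R1, R2 with R2/(R1+R2) = 0.712 and R1‖R2 ≤ 9.45 kΩ will meet the spec.)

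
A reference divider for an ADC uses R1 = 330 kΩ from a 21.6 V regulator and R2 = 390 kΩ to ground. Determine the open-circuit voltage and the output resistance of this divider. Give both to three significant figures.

V_th is the open-circuit tap voltage: 21.6 × 390/(330 + 390) = 11.7 V.
With the supply zeroed, R1 and R2 appear in parallel from the tap: R_th = R1‖R2 = (330 × 390)/720.0 = 179 kΩ.

V_th = 11.7 V, R_th = 179 kΩ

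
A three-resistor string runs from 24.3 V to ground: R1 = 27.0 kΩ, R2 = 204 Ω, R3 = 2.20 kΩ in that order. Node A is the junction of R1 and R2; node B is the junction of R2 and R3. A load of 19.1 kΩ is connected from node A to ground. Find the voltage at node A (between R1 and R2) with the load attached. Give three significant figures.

V ≈ 1.78 V

Below node A the series string R2+R3 = 2404 Ω sits in parallel with the 19100 Ω load: 2135 Ω.
V_A = 24.3 × 2135/(27000 + 2135) = 1.78 V.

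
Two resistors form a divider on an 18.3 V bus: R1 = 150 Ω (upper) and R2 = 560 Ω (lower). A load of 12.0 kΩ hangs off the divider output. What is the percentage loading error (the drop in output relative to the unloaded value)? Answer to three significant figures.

The divider's output (Thévenin) resistance is R1‖R2 = 118.3 Ω.
Fractional drop under load = R_th/(R_th + R_L) = 118.3 / (118.3 + 12000) = 0.009763.
So the output falls by 0.976 %.

0.976 %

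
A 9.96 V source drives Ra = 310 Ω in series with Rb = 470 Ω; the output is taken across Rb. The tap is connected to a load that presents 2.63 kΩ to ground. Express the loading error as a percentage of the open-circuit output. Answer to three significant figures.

The divider's output (Thévenin) resistance is Ra‖Rb = 186.8 Ω.
Fractional drop under load = R_th/(R_th + R_L) = 186.8 / (186.8 + 2630) = 0.06631.
So the output falls by 6.63 %.

6.63 %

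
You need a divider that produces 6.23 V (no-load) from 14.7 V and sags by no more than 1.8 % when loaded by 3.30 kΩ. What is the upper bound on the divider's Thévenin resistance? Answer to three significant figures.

Loading drop = R_th/(R_th + R_L) ≤ 0.0180, so R_th ≤ R_L · ε/(1−ε) = 3.30 kΩ × 0.0180/0.9820 = 60.5 Ω.

R_th ≤ 60.5 Ω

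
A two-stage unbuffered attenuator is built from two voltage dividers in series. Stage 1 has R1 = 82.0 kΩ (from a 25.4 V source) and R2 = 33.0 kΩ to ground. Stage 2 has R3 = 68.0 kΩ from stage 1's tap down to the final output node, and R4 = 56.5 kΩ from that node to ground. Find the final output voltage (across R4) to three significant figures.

Stage 2 presents R3+R4 = 124.5 kΩ as a load on stage 1's tap.
Stage 1's lower leg becomes R2‖(R3+R4) = 26.09 kΩ, so V_mid = 25.4 × 26.09/108.1 = 6.130 V.
Stage 2 is itself unloaded: V_out = V_mid × R4/(R3+R4) = 6.130 × 56.5/124.5 = 2.78 V.

V_out ≈ 2.78 V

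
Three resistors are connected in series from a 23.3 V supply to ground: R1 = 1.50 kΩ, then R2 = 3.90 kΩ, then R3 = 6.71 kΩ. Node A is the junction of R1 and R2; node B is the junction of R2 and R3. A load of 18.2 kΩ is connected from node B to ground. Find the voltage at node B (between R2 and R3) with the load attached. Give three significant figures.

V ≈ 11.1 V

At node B, R3 is in parallel with the load: R3‖R_L = 4.903 kΩ.
Below node A the resistance is R2 + (R3‖R_L) = 8.803 kΩ, so V_A = 23.3 × 8.803/10.30 = 19.91 V.
Then V_B = V_A × (R3‖R_L)/(R2 + R3‖R_L) = 19.91 × 4.903/8.803 = 11.1 V.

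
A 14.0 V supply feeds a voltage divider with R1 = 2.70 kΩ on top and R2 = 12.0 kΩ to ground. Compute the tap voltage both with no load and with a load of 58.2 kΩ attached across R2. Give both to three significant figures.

Open-circuit: V = 14.0 × 12.0/(2.70 + 12.0) = 11.4 V.
With the load, R2 becomes R2‖R_L = 9.949 kΩ, so V = 14.0 × 9.949/12.65 = 11.0 V.

Unloaded: 11.4 V; loaded: 11.0 V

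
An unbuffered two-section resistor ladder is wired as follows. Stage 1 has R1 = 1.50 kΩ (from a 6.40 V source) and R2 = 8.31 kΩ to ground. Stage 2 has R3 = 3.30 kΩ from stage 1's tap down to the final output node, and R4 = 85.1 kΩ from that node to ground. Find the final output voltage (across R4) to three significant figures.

V_out ≈ 5.15 V

Stage 2 presents R3+R4 = 88.40 kΩ as a load on stage 1's tap.
Stage 1's lower leg becomes R2‖(R3+R4) = 7.596 kΩ, so V_mid = 6.40 × 7.596/9.096 = 5.345 V.
Stage 2 is itself unloaded: V_out = V_mid × R4/(R3+R4) = 5.345 × 85.1/88.40 = 5.15 V.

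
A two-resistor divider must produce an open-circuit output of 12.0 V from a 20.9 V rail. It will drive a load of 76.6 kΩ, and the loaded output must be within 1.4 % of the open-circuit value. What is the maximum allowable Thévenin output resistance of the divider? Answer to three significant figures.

R_th ≤ 1.09 kΩ

Loading drop = R_th/(R_th + R_L) ≤ 0.0140, so R_th ≤ R_L · ε/(1−ε) = 76.6 kΩ × 0.0140/0.9860 = 1.09 kΩ.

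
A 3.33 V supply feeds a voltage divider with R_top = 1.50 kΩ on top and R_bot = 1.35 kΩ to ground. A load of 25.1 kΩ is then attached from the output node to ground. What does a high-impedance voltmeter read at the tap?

The load sits in parallel with R_bot: R_bot‖R_L = (1.35 × 25.1) / (1.35 + 25.1) = 1.281 kΩ.
V_out = 3.33 × 1.281 / (1.50 + 1.281) = 3.33 × 1.281/2.781 = 1.53 V.

V_out ≈ 1.53 V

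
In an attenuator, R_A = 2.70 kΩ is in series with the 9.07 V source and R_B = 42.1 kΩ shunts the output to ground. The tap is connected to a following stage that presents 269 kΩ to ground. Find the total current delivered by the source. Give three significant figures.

I ≈ 0.232 mA

R_B‖R_L = 36.40 kΩ, so the source sees R_A + R_B‖R_L = 39.10 kΩ.
I = 9.07 V / 39.10 kΩ = 0.232 mA.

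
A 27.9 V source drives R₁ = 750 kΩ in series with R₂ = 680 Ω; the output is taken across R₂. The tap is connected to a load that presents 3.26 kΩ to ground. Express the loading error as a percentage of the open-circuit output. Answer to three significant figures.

Unloaded V = 27.9 × 680/750700 = 0.02527 V.
Loaded: R₂‖R_L = 562.6 Ω, giving V = 27.9 × 562.6/750600 = 0.02091 V.
Drop = (0.02527 − 0.02091) / 0.02527 = 17.2 %.

17.2 %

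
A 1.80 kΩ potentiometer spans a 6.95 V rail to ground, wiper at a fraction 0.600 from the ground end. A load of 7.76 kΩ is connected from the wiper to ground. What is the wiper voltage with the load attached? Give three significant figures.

The wiper splits the pot into (1−α)R = 720.0 Ω above and αR = 1080 Ω below.
Lower section ‖ load = 948.1 Ω.
V_wiper = 6.95 × 948.1/(720.0 + 948.1) = 3.95 V.

V ≈ 3.95 V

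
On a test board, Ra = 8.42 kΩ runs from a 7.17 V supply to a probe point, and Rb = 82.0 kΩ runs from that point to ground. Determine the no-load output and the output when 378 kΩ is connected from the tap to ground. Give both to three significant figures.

Open-circuit: V = 7.17 × 82.0/(8.42 + 82.0) = 6.50 V.
With the load, Rb becomes Rb‖R_L = 67.38 kΩ, so V = 7.17 × 67.38/75.80 = 6.37 V.

Unloaded: 6.50 V; loaded: 6.37 V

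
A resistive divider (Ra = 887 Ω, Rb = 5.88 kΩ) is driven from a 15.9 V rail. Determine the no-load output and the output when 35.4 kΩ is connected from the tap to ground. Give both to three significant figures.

Open-circuit: V = 15.9 × 5880/(887 + 5880) = 13.8 V.
With the load, Rb becomes Rb‖R_L = 5042 Ω, so V = 15.9 × 5042/5929 = 13.5 V.

Unloaded: 13.8 V; loaded: 13.5 V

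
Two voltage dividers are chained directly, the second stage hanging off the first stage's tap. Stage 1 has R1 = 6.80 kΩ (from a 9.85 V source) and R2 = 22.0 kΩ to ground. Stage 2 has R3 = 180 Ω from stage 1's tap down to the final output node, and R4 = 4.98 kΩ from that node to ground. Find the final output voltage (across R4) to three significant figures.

Stage 2 presents R3+R4 = 5160 Ω as a load on stage 1's tap.
Stage 1's lower leg becomes R2‖(R3+R4) = 4180 Ω, so V_mid = 9.85 × 4180/10980 = 3.750 V.
Stage 2 is itself unloaded: V_out = V_mid × R4/(R3+R4) = 3.750 × 4980/5160 = 3.62 V.

V_out ≈ 3.62 V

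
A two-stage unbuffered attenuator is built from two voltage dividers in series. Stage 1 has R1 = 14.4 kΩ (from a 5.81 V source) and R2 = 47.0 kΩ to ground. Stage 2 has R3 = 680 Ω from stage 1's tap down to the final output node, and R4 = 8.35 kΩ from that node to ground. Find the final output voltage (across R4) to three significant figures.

V_out ≈ 1.85 V

Stage 2 presents R3+R4 = 9030 Ω as a load on stage 1's tap.
Stage 1's lower leg becomes R2‖(R3+R4) = 7575 Ω, so V_mid = 5.81 × 7575/21970 = 2.003 V.
Stage 2 is itself unloaded: V_out = V_mid × R4/(R3+R4) = 2.003 × 8350/9030 = 1.85 V.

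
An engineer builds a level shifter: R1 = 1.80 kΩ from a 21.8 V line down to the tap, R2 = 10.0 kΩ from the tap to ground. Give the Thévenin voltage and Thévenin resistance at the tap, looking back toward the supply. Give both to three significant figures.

V_th = 18.5 V, R_th = 1.53 kΩ

V_th is the open-circuit tap voltage: 21.8 × 10.0/(1.80 + 10.0) = 18.5 V.
With the supply zeroed, R1 and R2 appear in parallel from the tap: R_th = R1‖R2 = (1.80 × 10.0)/11.80 = 1.53 kΩ.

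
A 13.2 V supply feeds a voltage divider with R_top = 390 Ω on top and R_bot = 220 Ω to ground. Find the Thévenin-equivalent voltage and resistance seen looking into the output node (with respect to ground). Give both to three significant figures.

V_th = 4.76 V, R_th = 141 Ω

V_th is the open-circuit tap voltage: 13.2 × 220/(390 + 220) = 4.76 V.
With the supply zeroed, R_top and R_bot appear in parallel from the tap: R_th = R_top‖R_bot = (390 × 220)/610.0 = 141 Ω.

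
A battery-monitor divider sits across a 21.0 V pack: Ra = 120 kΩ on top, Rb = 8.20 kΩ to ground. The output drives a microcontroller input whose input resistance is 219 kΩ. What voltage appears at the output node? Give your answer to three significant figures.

V_out ≈ 1.30 V

The load sits in parallel with Rb: Rb‖R_L = (8.20 × 219) / (8.20 + 219) = 7.904 kΩ.
V_out = 21.0 × 7.904 / (120 + 7.904) = 21.0 × 7.904/127.9 = 1.30 V.
(Unloaded it would have been 1.34 V.)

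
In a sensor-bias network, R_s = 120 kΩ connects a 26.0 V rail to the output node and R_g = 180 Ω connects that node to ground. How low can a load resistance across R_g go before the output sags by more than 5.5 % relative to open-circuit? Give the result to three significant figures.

Output resistance R_th = R_s‖R_g = (120000 × 180)/120200 = 179.7 Ω.
The fractional drop is R_th/(R_th + R_L); requiring this ≤ 0.0550 gives R_L ≥ R_th(1/0.0550 − 1) = 179.7 × 17.18 = 3.09 kΩ.

R_L(min) ≈ 3.09 kΩ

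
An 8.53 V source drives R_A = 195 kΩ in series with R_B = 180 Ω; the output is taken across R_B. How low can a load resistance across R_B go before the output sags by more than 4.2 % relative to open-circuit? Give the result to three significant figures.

R_L(min) ≈ 4.10 kΩ

Output resistance R_th = R_A‖R_B = (195000 × 180)/195200 = 179.8 Ω.
The fractional drop is R_th/(R_th + R_L); requiring this ≤ 0.0420 gives R_L ≥ R_th(1/0.0420 − 1) = 179.8 × 22.81 = 4.10 kΩ.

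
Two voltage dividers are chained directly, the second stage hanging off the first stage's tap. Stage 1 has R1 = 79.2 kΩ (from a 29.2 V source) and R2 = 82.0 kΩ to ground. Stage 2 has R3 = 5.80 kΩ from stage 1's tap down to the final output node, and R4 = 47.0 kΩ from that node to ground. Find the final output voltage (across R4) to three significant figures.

Stage 2 presents R3+R4 = 52.80 kΩ as a load on stage 1's tap.
Stage 1's lower leg becomes R2‖(R3+R4) = 32.12 kΩ, so V_mid = 29.2 × 32.12/111.3 = 8.425 V.
Stage 2 is itself unloaded: V_out = V_mid × R4/(R3+R4) = 8.425 × 47.0/52.80 = 7.50 V.

V_out ≈ 7.50 V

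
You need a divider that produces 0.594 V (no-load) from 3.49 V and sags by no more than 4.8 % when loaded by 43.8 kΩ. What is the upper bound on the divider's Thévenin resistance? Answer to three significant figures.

Loading drop = R_th/(R_th + R_L) ≤ 0.0480, so R_th ≤ R_L · ε/(1−ε) = 43.8 kΩ × 0.0480/0.9520 = 2.21 kΩ.
(Any R1, R2 with R2/(R1+R2) = 0.170 and R1‖R2 ≤ 2.21 kΩ will meet the spec.)

R_th ≤ 2.21 kΩ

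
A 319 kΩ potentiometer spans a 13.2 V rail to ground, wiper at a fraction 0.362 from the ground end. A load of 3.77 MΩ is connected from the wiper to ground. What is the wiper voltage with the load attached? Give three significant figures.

V ≈ 4.69 V

The wiper splits the pot into (1−α)R = 203.5 kΩ above and αR = 115.5 kΩ below.
Lower section ‖ load = 112.0 kΩ.
V_wiper = 13.2 × 112.0/(203.5 + 112.0) = 4.69 V.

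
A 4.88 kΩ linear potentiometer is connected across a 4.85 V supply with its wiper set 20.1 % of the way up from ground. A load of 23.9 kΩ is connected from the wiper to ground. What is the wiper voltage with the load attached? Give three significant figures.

The wiper splits the pot into (1−α)R = 3899 Ω above and αR = 980.9 Ω below.
Lower section ‖ load = 942.2 Ω.
V_wiper = 4.85 × 942.2/(3899 + 942.2) = 0.944 V.

V ≈ 0.944 V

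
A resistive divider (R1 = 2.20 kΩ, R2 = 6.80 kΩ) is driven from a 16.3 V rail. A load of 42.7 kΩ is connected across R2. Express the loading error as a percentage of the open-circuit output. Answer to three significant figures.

The divider's output (Thévenin) resistance is R1‖R2 = 1.662 kΩ.
Fractional drop under load = R_th/(R_th + R_L) = 1.662 / (1.662 + 42.7) = 0.03747.
So the output falls by 3.75 %.

3.75 %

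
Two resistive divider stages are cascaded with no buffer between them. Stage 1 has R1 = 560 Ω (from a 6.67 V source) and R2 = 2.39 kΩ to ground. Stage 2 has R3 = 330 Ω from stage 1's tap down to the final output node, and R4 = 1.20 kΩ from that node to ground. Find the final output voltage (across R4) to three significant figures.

Stage 2 presents R3+R4 = 1530 Ω as a load on stage 1's tap.
Stage 1's lower leg becomes R2‖(R3+R4) = 932.8 Ω, so V_mid = 6.67 × 932.8/1493 = 4.168 V.
Stage 2 is itself unloaded: V_out = V_mid × R4/(R3+R4) = 4.168 × 1200/1530 = 3.27 V.

V_out ≈ 3.27 V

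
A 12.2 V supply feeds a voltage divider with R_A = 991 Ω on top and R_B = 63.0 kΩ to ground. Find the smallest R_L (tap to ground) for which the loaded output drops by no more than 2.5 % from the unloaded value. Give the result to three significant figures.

Output resistance R_th = R_A‖R_B = (991 × 63000)/63990 = 975.7 Ω.
The fractional drop is R_th/(R_th + R_L); requiring this ≤ 0.0250 gives R_L ≥ R_th(1/0.0250 − 1) = 975.7 × 39.00 = 38.1 kΩ.

R_L(min) ≈ 38.1 kΩ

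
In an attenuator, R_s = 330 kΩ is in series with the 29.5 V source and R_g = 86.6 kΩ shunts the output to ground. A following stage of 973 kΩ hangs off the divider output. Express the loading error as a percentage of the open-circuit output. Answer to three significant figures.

The divider's output (Thévenin) resistance is R_s‖R_g = 68.60 kΩ.
Fractional drop under load = R_th/(R_th + R_L) = 68.60 / (68.60 + 973) = 0.06586.
So the output falls by 6.59 %.

6.59 %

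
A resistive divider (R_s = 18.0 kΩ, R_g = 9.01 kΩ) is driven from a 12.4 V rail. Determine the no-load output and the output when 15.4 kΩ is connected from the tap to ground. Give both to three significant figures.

Open-circuit: V = 12.4 × 9.01/(18.0 + 9.01) = 4.14 V.
With the load, R_g becomes R_g‖R_L = 5.684 kΩ, so V = 12.4 × 5.684/23.68 = 2.98 V.

Unloaded: 4.14 V; loaded: 2.98 V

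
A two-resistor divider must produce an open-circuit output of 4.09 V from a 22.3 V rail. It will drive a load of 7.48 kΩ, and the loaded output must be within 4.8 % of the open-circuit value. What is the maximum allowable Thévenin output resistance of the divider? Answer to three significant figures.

R_th ≤ 377 Ω

Loading drop = R_th/(R_th + R_L) ≤ 0.0480, so R_th ≤ R_L · ε/(1−ε) = 7.48 kΩ × 0.0480/0.9520 = 377 Ω.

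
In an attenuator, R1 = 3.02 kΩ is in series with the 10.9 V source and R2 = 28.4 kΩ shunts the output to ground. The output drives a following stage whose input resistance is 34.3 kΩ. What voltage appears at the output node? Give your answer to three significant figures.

The load sits in parallel with R2: R2‖R_L = (28.4 × 34.3) / (28.4 + 34.3) = 15.54 kΩ.
V_out = 10.9 × 15.54 / (3.02 + 15.54) = 10.9 × 15.54/18.56 = 9.13 V.
(Unloaded it would have been 9.85 V.)

V_out ≈ 9.13 V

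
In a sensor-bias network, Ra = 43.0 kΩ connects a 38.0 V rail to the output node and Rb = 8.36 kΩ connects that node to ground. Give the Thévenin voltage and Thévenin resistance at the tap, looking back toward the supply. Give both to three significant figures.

V_th is the open-circuit tap voltage: 38.0 × 8.36/(43.0 + 8.36) = 6.19 V.
With the supply zeroed, Ra and Rb appear in parallel from the tap: R_th = Ra‖Rb = (43.0 × 8.36)/51.36 = 7.00 kΩ.

V_th = 6.19 V, R_th = 7.00 kΩ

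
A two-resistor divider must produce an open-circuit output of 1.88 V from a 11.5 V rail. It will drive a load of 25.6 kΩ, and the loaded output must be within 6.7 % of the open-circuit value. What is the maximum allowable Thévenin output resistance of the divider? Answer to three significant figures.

R_th ≤ 1.84 kΩ

Loading drop = R_th/(R_th + R_L) ≤ 0.0670, so R_th ≤ R_L · ε/(1−ε) = 25.6 kΩ × 0.0670/0.9330 = 1.84 kΩ.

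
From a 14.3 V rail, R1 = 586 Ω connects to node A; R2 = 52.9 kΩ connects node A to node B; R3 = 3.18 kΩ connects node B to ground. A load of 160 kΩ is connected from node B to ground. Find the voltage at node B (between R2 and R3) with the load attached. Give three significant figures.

V ≈ 0.788 V

At node B, R3 is in parallel with the load: R3‖R_L = 3118 Ω.
Below node A the resistance is R2 + (R3‖R_L) = 56020 Ω, so V_A = 14.3 × 56020/56600 = 14.15 V.
Then V_B = V_A × (R3‖R_L)/(R2 + R3‖R_L) = 14.15 × 3118/56020 = 0.788 V.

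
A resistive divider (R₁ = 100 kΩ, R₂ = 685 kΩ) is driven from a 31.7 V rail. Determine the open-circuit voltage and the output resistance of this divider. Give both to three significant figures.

V_th = 27.7 V, R_th = 87.3 kΩ

V_th is the open-circuit tap voltage: 31.7 × 685/(100 + 685) = 27.7 V.
With the supply zeroed, R₁ and R₂ appear in parallel from the tap: R_th = R₁‖R₂ = (100 × 685)/785.0 = 87.3 kΩ.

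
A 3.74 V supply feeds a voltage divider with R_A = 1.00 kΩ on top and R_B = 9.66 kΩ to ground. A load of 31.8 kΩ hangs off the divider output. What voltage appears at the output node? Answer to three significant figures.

The load sits in parallel with R_B: R_B‖R_L = (9.66 × 31.8) / (9.66 + 31.8) = 7.409 kΩ.
V_out = 3.74 × 7.409 / (1.00 + 7.409) = 3.74 × 7.409/8.409 = 3.30 V.

V_out ≈ 3.30 V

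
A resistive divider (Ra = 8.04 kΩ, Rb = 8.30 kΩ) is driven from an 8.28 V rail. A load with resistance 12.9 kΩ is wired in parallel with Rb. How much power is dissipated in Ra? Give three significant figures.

P ≈ 3.22 mW

Total resistance from the source is Ra + (Rb‖R_L) = 13.09 kΩ, so I = 8.28/13.09 kΩ = 0.6325 mA.
P = I²·Ra = (0.6325 mA)² × 8.04 kΩ = 3.22 mW.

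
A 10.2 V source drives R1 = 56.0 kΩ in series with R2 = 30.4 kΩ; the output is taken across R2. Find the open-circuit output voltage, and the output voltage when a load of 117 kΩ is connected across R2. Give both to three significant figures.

Unloaded: 3.59 V; loaded: 3.07 V

Open-circuit: V = 10.2 × 30.4/(56.0 + 30.4) = 3.59 V.
With the load, R2 becomes R2‖R_L = 24.13 kΩ, so V = 10.2 × 24.13/80.13 = 3.07 V.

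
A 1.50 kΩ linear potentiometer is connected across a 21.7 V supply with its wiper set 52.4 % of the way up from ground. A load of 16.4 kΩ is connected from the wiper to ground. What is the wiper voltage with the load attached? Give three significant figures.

The wiper splits the pot into (1−α)R = 714.0 Ω above and αR = 786.0 Ω below.
Lower section ‖ load = 750.1 Ω.
V_wiper = 21.7 × 750.1/(714.0 + 750.1) = 11.1 V.

V ≈ 11.1 V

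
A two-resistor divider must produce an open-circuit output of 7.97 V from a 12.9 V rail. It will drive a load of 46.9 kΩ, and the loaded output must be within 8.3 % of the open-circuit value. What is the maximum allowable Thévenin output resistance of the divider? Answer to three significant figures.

Loading drop = R_th/(R_th + R_L) ≤ 0.0830, so R_th ≤ R_L · ε/(1−ε) = 46.9 kΩ × 0.0830/0.9170 = 4.25 kΩ.
(Any R1, R2 with R2/(R1+R2) = 0.618 and R1‖R2 ≤ 4.25 kΩ will meet the spec.)

R_th ≤ 4.25 kΩ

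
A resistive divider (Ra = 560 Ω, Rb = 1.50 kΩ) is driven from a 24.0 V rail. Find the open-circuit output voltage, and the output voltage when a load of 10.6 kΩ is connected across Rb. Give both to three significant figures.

Open-circuit: V = 24.0 × 1500/(560 + 1500) = 17.5 V.
With the load, Rb becomes Rb‖R_L = 1314 Ω, so V = 24.0 × 1314/1874 = 16.8 V.

Unloaded: 17.5 V; loaded: 16.8 V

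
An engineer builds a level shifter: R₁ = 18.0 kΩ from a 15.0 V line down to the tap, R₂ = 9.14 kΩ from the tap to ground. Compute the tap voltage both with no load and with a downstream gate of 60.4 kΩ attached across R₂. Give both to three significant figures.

Unloaded: 5.05 V; loaded: 4.59 V

Open-circuit: V = 15.0 × 9.14/(18.0 + 9.14) = 5.05 V.
With the load, R₂ becomes R₂‖R_L = 7.939 kΩ, so V = 15.0 × 7.939/25.94 = 4.59 V.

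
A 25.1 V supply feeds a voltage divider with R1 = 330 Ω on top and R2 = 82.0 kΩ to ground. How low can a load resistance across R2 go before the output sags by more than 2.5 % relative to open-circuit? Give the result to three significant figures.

R_L(min) ≈ 12.8 kΩ

Output resistance R_th = R1‖R2 = (330 × 82000)/82330 = 328.7 Ω.
The fractional drop is R_th/(R_th + R_L); requiring this ≤ 0.0250 gives R_L ≥ R_th(1/0.0250 − 1) = 328.7 × 39.00 = 12.8 kΩ.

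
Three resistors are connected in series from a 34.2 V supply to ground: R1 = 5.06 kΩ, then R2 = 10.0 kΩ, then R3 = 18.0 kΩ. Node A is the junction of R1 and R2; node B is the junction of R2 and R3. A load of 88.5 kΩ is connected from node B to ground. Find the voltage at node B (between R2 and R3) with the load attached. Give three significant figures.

V ≈ 17.0 V

At node B, R3 is in parallel with the load: R3‖R_L = 14.96 kΩ.
Below node A the resistance is R2 + (R3‖R_L) = 24.96 kΩ, so V_A = 34.2 × 24.96/30.02 = 28.44 V.
Then V_B = V_A × (R3‖R_L)/(R2 + R3‖R_L) = 28.44 × 14.96/24.96 = 17.0 V.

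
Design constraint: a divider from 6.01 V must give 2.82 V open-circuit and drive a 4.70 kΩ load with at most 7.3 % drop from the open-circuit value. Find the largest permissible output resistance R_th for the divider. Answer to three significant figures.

R_th ≤ 370 Ω

Loading drop = R_th/(R_th + R_L) ≤ 0.0730, so R_th ≤ R_L · ε/(1−ε) = 4.70 kΩ × 0.0730/0.9270 = 370 Ω.
(Any R1, R2 with R2/(R1+R2) = 0.469 and R1‖R2 ≤ 370 Ω will meet the spec.)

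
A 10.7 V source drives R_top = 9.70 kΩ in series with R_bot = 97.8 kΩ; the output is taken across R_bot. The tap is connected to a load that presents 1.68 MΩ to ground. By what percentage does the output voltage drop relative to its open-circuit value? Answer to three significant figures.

The divider's output (Thévenin) resistance is R_top‖R_bot = 8.825 kΩ.
Fractional drop under load = R_th/(R_th + R_L) = 8.825 / (8.825 + 1680) = 0.005225.
So the output falls by 0.523 %.

0.523 %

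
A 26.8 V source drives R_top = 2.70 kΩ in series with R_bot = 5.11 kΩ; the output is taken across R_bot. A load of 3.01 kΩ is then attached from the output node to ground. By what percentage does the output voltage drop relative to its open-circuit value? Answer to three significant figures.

The divider's output (Thévenin) resistance is R_top‖R_bot = 1.767 kΩ.
Fractional drop under load = R_th/(R_th + R_L) = 1.767 / (1.767 + 3.01) = 0.3698.
So the output falls by 37.0 %.

37.0 %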